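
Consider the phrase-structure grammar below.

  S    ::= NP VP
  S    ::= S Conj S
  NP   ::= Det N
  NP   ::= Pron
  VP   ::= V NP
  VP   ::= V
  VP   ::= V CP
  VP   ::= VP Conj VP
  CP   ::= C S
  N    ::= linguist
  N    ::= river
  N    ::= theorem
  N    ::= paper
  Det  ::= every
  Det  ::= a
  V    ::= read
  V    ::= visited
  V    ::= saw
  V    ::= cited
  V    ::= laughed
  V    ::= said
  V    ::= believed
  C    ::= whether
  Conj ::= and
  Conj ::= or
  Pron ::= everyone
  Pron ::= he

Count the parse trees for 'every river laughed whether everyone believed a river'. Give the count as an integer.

[S [NP [Det every] [N river]] [VP [V laughed] [CP [C whether] [S [NP [Pron everyone]] [VP [V believed] [NP [Det a] [N river]]]]]]]
No rule offers an alternative attachment or grouping for any span, so this is the only derivation.

1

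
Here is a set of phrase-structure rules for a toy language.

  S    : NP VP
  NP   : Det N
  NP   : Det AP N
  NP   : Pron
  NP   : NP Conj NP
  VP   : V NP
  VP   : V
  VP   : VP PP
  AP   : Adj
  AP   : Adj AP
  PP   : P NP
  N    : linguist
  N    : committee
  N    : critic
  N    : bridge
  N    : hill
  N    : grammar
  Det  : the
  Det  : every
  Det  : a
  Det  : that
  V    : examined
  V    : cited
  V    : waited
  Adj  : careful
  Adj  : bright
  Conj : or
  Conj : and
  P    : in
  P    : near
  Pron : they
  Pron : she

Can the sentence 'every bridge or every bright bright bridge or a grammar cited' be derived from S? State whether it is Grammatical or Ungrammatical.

S
  NP
    NP
      Det: every
      N: bridge
    Conj: or
    NP
      NP
        Det: every
        AP
          Adj: bright
          AP
            Adj: bright
        N: bridge
      Conj: or
      NP
        Det: a
        N: grammar
  VP
    V: cited
Each bracket corresponds to one application of a listed rule, so the string is derivable from S.

Grammatical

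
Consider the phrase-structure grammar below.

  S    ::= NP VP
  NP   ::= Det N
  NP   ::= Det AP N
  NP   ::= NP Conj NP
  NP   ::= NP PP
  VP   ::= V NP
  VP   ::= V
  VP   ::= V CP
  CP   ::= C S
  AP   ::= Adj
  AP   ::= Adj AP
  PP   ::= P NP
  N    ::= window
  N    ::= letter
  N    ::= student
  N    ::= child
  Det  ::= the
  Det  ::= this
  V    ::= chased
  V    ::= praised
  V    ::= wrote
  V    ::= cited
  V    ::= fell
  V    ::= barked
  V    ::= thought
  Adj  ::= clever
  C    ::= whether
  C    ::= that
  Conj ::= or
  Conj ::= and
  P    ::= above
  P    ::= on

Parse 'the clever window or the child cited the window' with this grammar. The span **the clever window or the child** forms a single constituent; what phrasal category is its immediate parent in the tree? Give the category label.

S

[S [NP [NP [Det the] [AP [Adj clever]] [N window]] [Conj or] [NP [Det the] [N child]]] [VP [V cited] [NP [Det the] [N window]]]]
The span 'the clever window or the child' is the NP node built by NP → NP Conj NP.
Its mother is the S built by S → NP VP.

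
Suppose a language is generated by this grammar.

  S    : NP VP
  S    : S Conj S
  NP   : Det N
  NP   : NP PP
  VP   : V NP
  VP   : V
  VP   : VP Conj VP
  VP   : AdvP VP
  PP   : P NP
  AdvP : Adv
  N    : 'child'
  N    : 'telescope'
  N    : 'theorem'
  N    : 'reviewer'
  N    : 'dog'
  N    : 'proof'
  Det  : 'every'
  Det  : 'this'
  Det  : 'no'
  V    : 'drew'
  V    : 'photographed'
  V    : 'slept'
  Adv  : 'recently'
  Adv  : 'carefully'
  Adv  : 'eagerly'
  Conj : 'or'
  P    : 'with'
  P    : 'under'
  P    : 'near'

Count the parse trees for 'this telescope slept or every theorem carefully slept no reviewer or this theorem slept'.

2

The two bracketings:
[S [S [NP [Det this] [N telescope]] [VP [V slept]]] [Conj or] [S [S [NP [Det every] [N theorem]] [VP [AdvP [Adv carefully]] [VP [V slept] [NP [Det no] [N reviewer]]]]] [Conj or] [S [NP [Det this] [N theorem]] [VP [V slept]]]]]
[S [S [S [NP [Det this] [N telescope]] [VP [V slept]]] [Conj or] [S [NP [Det every] [N theorem]] [VP [AdvP [Adv carefully]] [VP [V slept] [NP [Det no] [N reviewer]]]]]] [Conj or] [S [NP [Det this] [N theorem]] [VP [V slept]]]]
The trees differ in how a recursive rule is bracketed over the same span.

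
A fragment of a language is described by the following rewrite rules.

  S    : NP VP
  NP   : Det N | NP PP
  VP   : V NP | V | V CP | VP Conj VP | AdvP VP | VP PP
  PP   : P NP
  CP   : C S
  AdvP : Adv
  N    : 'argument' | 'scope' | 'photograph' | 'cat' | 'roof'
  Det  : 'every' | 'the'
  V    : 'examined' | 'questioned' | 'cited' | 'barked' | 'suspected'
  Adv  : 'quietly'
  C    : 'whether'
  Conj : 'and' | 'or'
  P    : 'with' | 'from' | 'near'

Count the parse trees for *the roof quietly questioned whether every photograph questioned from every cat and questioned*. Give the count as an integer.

Two of the 6 distinct bracketings:
[S [NP [Det the] [N roof]] [VP [VP [AdvP [Adv quietly]] [VP [V questioned] [CP [C whether] [S [NP [Det every] [N photograph]] [VP [VP [V questioned]] [PP [P from] [NP [Det every] [N cat]]]]]]]] [Conj and] [VP [V questioned]]]]
[S [NP [Det the] [N roof]] [VP [VP [AdvP [Adv quietly]] [VP [VP [V questioned] [CP [C whether] [S [NP [Det every] [N photograph]] [VP [V questioned]]]]] [PP [P from] [NP [Det every] [N cat]]]]] [Conj and] [VP [V questioned]]]]
The trees differ in how a recursive rule is bracketed over the same span.

6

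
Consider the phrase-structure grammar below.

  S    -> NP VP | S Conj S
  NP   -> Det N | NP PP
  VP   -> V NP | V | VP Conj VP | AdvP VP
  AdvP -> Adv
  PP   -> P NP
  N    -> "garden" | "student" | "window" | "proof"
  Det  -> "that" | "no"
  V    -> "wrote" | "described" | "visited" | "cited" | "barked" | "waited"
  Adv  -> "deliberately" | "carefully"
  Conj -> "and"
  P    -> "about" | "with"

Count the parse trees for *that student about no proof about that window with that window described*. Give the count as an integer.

Two of the 5 distinct bracketings:
[S [NP [NP [Det that] [N student]] [PP [P about] [NP [NP [Det no] [N proof]] [PP [P about] [NP [NP [Det that] [N window]] [PP [P with] [NP [Det that] [N window]]]]]]]] [VP [V described]]]
[S [NP [NP [Det that] [N student]] [PP [P about] [NP [NP [NP [Det no] [N proof]] [PP [P about] [NP [Det that] [N window]]]] [PP [P with] [NP [Det that] [N window]]]]]] [VP [V described]]]
The trees differ in how a recursive rule is bracketed over the same span.

5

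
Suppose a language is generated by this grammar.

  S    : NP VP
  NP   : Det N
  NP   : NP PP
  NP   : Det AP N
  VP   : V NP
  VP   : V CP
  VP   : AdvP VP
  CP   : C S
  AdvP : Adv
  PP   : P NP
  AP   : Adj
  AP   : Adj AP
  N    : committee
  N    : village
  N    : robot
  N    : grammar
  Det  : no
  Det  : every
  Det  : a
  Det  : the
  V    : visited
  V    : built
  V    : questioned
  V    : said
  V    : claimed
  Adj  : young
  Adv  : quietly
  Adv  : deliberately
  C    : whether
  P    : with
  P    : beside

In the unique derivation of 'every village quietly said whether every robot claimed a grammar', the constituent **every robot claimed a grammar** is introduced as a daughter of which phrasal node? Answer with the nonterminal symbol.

CP

[S [NP [Det every] [N village]] [VP [AdvP [Adv quietly]] [VP [V said] [CP [C whether] [S [NP [Det every] [N robot]] [VP [V claimed] [NP [Det a] [N grammar]]]]]]]]
The span 'every robot claimed a grammar' is the S node built by S → NP VP.
Its mother is the CP built by CP → C S.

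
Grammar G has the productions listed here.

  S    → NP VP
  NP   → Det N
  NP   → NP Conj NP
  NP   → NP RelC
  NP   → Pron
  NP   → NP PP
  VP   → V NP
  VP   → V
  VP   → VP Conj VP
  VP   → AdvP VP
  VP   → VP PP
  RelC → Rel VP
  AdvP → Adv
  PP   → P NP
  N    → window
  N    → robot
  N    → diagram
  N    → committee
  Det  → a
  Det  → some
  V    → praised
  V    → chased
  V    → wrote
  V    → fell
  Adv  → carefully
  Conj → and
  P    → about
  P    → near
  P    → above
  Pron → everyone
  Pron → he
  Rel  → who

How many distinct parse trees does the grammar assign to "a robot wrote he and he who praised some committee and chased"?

4

Two of the 4 distinct bracketings:
[S [NP [Det a] [N robot]] [VP [V wrote] [NP [NP [Pron he]] [Conj and] [NP [NP [Pron he]] [RelC [Rel who] [VP [VP [V praised] [NP [Det some] [N committee]]] [Conj and] [VP [V chased]]]]]]]]
[S [NP [Det a] [N robot]] [VP [V wrote] [NP [NP [NP [Pron he]] [Conj and] [NP [Pron he]]] [RelC [Rel who] [VP [VP [V praised] [NP [Det some] [N committee]]] [Conj and] [VP [V chased]]]]]]]
The trees differ in how a recursive rule is bracketed over the same span.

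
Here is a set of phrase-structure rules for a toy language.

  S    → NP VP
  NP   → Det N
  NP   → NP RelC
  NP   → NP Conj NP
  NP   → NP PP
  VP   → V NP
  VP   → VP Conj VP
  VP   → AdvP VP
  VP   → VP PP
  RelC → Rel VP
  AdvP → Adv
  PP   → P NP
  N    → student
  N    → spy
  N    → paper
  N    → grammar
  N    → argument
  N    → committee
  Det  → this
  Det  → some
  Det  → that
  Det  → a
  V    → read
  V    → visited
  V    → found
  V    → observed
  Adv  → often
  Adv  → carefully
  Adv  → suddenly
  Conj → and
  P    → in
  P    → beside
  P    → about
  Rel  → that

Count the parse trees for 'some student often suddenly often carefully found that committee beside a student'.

6

Two of the 6 distinct bracketings:
[S [NP [Det some] [N student]] [VP [AdvP [Adv often]] [VP [AdvP [Adv suddenly]] [VP [AdvP [Adv often]] [VP [AdvP [Adv carefully]] [VP [V found] [NP [NP [Det that] [N committee]] [PP [P beside] [NP [Det a] [N student]]]]]]]]]]
[S [NP [Det some] [N student]] [VP [AdvP [Adv often]] [VP [AdvP [Adv suddenly]] [VP [AdvP [Adv often]] [VP [AdvP [Adv carefully]] [VP [VP [V found] [NP [Det that] [N committee]]] [PP [P beside] [NP [Det a] [N student]]]]]]]]]
The difference turns on whether NP → NP PP is used at the relevant span, versus an alternative expansion of NP.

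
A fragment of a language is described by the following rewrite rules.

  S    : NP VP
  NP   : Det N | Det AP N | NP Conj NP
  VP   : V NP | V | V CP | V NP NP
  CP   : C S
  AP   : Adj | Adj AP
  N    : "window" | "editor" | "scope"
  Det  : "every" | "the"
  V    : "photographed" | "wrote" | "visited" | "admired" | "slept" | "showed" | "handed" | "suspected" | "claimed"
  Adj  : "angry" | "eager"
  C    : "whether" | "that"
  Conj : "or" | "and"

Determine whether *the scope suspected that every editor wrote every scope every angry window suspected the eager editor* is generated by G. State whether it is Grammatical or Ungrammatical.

For S → NP VP, the only prefix that parses as NP is 'the scope', but the remainder 'suspected that every editor wrote every scope every angry window suspected the eager editor' is not a VP under these rules.

Ungrammatical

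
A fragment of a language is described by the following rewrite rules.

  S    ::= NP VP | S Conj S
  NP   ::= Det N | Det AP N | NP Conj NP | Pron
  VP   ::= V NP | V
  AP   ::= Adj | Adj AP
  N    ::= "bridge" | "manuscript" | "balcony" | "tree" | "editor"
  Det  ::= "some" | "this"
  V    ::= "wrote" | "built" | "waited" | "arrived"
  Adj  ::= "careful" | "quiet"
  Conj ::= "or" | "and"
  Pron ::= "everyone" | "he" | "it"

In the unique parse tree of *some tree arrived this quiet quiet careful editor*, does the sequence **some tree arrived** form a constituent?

[S [NP [Det some] [N tree]] [VP [V arrived] [NP [Det this] [AP [Adj quiet] [AP [Adj quiet] [AP [Adj careful]]]] [N editor]]]]
The smallest constituent containing 'some tree arrived' is the S spanning 'some tree arrived this quiet quiet careful editor'; no single node in the tree dominates exactly the given words.

No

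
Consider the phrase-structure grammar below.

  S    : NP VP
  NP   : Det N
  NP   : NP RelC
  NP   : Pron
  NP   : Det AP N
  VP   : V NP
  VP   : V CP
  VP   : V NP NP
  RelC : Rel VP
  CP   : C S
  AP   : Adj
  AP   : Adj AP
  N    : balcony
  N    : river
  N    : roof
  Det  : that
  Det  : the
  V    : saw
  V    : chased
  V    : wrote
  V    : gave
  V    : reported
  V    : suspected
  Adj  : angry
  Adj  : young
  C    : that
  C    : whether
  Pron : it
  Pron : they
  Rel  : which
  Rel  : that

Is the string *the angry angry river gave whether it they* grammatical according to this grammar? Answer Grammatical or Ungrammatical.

Ungrammatical

For S → NP VP, the only prefix that parses as NP is 'the angry angry river', but the remainder 'gave whether it they' is not a VP under these rules.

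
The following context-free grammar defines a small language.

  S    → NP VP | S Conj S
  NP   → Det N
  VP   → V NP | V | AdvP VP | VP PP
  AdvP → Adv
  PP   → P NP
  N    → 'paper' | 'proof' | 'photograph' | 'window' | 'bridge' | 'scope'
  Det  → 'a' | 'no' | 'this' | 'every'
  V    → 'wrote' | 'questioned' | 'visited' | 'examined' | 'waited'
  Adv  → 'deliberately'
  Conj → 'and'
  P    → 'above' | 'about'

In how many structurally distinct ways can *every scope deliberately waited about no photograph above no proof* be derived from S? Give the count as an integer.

3

Two of the 3 distinct bracketings:
[S [NP [Det every] [N scope]] [VP [AdvP [Adv deliberately]] [VP [VP [VP [V waited]] [PP [P about] [NP [Det no] [N photograph]]]] [PP [P above] [NP [Det no] [N proof]]]]]]
[S [NP [Det every] [N scope]] [VP [VP [AdvP [Adv deliberately]] [VP [VP [V waited]] [PP [P about] [NP [Det no] [N photograph]]]]] [PP [P above] [NP [Det no] [N proof]]]]]
The trees differ in how a recursive rule is bracketed over the same span.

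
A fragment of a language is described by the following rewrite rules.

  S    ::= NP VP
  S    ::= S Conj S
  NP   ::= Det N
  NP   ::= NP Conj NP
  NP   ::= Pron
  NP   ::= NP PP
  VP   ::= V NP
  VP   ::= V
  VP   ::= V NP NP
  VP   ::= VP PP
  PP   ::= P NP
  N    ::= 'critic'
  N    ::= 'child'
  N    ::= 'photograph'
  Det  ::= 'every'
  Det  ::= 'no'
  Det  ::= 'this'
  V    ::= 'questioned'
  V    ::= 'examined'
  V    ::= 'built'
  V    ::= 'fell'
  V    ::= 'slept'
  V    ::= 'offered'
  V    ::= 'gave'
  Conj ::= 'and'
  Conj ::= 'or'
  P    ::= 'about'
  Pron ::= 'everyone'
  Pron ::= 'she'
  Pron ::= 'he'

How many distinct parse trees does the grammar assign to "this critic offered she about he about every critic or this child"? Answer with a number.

Two of the 9 distinct bracketings:
[S [NP [Det this] [N critic]] [VP [V offered] [NP [NP [NP [Pron she]] [PP [P about] [NP [NP [Pron he]] [PP [P about] [NP [Det every] [N critic]]]]]] [Conj or] [NP [Det this] [N child]]]]]
[S [NP [Det this] [N critic]] [VP [V offered] [NP [NP [NP [NP [Pron she]] [PP [P about] [NP [Pron he]]]] [PP [P about] [NP [Det every] [N critic]]]] [Conj or] [NP [Det this] [N child]]]]]
The trees differ in how a recursive rule is bracketed over the same span.

9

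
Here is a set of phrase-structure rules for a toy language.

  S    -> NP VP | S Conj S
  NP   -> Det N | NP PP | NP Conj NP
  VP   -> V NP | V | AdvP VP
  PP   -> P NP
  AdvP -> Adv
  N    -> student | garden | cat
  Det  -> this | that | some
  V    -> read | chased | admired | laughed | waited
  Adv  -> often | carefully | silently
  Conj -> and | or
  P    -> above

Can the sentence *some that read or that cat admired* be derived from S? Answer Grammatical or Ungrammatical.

Ungrammatical

A Det word can never sit immediately before a Det word in any string this grammar generates, so the substring 'some that' rules out a derivation.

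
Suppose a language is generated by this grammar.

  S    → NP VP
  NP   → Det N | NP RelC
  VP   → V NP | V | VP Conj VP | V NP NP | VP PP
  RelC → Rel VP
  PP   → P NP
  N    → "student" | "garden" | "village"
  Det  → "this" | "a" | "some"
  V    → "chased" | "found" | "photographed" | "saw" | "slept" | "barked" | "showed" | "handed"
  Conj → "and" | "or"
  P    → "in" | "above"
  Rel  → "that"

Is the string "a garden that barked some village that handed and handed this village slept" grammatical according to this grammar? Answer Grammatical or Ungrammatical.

Grammatical

S
  NP
    NP
      Det: a
      N: garden
    RelC
      Rel: that
      VP
        V: barked
        NP
          NP
            Det: some
            N: village
          RelC
            Rel: that
            VP
              VP
                V: handed
              Conj: and
              VP
                V: handed
                NP
                  Det: this
                  N: village
  VP
    V: slept
Each bracket corresponds to one application of a listed rule, so the string is derivable from S.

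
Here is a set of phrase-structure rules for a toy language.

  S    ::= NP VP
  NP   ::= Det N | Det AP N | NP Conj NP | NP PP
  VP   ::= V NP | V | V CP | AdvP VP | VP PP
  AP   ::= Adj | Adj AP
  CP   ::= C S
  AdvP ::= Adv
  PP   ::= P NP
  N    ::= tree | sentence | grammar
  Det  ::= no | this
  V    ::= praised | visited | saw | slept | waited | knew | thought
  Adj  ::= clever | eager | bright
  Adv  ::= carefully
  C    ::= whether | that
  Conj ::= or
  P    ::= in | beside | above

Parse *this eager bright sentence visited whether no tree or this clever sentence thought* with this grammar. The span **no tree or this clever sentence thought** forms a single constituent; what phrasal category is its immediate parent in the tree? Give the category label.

S
  NP
    Det: this
    AP
      Adj: eager
      AP
        Adj: bright
    N: sentence
  VP
    V: visited
    CP
      C: whether
      S
        NP
          NP
            Det: no
            N: tree
          Conj: or
          NP
            Det: this
            AP
              Adj: clever
            N: sentence
        VP
          V: thought
The span 'no tree or this clever sentence thought' is the S node built by S → NP VP.
Its mother is the CP built by CP → C S.

CP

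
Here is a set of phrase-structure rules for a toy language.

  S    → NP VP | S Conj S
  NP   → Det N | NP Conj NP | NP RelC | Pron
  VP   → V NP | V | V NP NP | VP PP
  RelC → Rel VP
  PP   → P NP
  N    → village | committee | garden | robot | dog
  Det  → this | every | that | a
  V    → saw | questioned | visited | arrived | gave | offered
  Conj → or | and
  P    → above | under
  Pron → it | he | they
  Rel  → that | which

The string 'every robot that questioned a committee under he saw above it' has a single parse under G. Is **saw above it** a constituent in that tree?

[S [NP [NP [Det every] [N robot]] [RelC [Rel that] [VP [VP [V questioned] [NP [Det a] [N committee]]] [PP [P under] [NP [Pron he]]]]]] [VP [VP [V saw]] [PP [P above] [NP [Pron it]]]]]
The words 'saw above it' are exhaustively dominated by a single VP node (built by VP → VP PP), so they form a constituent.

Yes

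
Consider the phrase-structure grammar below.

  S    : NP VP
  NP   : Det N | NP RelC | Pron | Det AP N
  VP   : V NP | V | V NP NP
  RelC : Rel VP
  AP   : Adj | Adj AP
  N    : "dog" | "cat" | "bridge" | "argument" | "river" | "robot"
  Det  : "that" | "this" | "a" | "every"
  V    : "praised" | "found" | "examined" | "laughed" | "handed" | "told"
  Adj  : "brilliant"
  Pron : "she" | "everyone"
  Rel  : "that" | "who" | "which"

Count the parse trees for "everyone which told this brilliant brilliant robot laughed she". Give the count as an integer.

[S [NP [NP [Pron everyone]] [RelC [Rel which] [VP [V told] [NP [Det this] [AP [Adj brilliant] [AP [Adj brilliant]]] [N robot]]]]] [VP [V laughed] [NP [Pron she]]]]
No rule offers an alternative attachment or grouping for any span, so this is the only derivation.

1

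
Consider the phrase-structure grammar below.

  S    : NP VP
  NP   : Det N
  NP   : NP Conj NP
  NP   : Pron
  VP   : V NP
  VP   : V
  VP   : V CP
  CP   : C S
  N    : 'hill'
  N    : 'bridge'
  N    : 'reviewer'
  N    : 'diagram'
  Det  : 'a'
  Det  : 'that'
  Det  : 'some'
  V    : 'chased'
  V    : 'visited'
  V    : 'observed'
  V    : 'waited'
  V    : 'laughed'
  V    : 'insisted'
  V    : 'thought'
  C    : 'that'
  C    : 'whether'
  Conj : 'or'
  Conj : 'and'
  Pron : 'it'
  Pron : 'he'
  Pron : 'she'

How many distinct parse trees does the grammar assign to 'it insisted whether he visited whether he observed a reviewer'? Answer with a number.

[S [NP [Pron it]] [VP [V insisted] [CP [C whether] [S [NP [Pron he]] [VP [V visited] [CP [C whether] [S [NP [Pron he]] [VP [V observed] [NP [Det a] [N reviewer]]]]]]]]]]
No rule offers an alternative attachment or grouping for any span, so this is the only derivation.

1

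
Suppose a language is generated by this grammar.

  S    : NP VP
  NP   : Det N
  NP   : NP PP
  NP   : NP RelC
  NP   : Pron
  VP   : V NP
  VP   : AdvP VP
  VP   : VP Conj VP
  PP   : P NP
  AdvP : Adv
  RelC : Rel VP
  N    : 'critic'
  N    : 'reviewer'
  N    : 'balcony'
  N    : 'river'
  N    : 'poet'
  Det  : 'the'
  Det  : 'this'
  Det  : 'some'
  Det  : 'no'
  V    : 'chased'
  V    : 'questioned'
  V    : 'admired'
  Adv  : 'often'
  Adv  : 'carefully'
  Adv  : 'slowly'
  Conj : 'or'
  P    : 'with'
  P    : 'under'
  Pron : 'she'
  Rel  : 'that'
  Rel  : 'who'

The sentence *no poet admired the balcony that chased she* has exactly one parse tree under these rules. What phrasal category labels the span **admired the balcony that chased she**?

VP

[S [NP [Det no] [N poet]] [VP [V admired] [NP [NP [Det the] [N balcony]] [RelC [Rel that] [VP [V chased] [NP [Pron she]]]]]]]
The span 'admired the balcony that chased she' is the VP node built by VP → V NP.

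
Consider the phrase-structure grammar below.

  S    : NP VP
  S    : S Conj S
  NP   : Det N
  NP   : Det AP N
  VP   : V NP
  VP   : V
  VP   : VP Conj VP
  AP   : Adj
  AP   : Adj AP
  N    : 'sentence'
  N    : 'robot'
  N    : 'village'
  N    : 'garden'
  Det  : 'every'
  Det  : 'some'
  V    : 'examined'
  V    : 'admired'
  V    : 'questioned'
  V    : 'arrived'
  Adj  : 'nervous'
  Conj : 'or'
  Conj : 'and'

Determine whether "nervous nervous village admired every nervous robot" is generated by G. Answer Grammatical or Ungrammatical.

Ungrammatical

For S → NP VP, no prefix of the string parses as an NP. The alternative S rule S → S Conj S likewise has no satisfying split.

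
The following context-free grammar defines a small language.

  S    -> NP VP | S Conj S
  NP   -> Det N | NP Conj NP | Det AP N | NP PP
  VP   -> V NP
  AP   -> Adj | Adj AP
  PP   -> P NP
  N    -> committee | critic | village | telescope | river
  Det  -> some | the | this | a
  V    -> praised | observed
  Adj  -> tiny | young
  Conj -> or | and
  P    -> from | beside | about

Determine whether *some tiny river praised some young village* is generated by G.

Grammatical

S
  NP
    Det: some
    AP
      Adj: tiny
    N: river
  VP
    V: praised
    NP
      Det: some
      AP
        Adj: young
      N: village
Each bracket corresponds to one application of a listed rule, so the string is derivable from S.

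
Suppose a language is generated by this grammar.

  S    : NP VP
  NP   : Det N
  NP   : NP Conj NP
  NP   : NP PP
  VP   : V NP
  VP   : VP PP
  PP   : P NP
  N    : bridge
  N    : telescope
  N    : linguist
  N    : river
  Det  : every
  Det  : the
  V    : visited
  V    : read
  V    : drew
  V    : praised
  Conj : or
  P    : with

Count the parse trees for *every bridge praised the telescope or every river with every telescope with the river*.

9

Two of the 9 distinct bracketings:
[S [NP [Det every] [N bridge]] [VP [V praised] [NP [NP [Det the] [N telescope]] [Conj or] [NP [NP [Det every] [N river]] [PP [P with] [NP [NP [Det every] [N telescope]] [PP [P with] [NP [Det the] [N river]]]]]]]]]
[S [NP [Det every] [N bridge]] [VP [V praised] [NP [NP [Det the] [N telescope]] [Conj or] [NP [NP [NP [Det every] [N river]] [PP [P with] [NP [Det every] [N telescope]]]] [PP [P with] [NP [Det the] [N river]]]]]]]
The trees differ in how a recursive rule is bracketed over the same span.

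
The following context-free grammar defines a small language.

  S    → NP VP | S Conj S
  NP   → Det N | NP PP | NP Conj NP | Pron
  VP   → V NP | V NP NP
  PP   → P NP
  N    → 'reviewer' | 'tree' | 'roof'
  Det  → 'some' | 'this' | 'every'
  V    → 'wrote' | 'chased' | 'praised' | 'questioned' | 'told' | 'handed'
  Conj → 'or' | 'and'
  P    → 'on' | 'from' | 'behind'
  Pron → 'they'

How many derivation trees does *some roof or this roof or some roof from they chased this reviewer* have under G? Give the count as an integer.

Two of the 5 distinct bracketings:
[S [NP [NP [NP [Det some] [N roof]] [Conj or] [NP [NP [Det this] [N roof]] [Conj or] [NP [Det some] [N roof]]]] [PP [P from] [NP [Pron they]]]] [VP [V chased] [NP [Det this] [N reviewer]]]]
[S [NP [NP [NP [NP [Det some] [N roof]] [Conj or] [NP [Det this] [N roof]]] [Conj or] [NP [Det some] [N roof]]] [PP [P from] [NP [Pron they]]]] [VP [V chased] [NP [Det this] [N reviewer]]]]
The trees differ in how a recursive rule is bracketed over the same span.

5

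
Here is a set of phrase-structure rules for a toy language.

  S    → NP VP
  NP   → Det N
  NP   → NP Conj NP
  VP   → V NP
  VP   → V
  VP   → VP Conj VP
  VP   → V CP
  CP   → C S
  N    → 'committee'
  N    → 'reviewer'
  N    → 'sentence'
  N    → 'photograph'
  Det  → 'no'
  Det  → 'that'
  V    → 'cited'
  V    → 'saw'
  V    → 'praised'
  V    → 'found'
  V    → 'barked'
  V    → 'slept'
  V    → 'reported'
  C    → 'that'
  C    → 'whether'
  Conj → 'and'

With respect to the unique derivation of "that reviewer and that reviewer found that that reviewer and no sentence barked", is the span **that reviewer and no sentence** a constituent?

[S [NP [NP [Det that] [N reviewer]] [Conj and] [NP [Det that] [N reviewer]]] [VP [V found] [CP [C that] [S [NP [NP [Det that] [N reviewer]] [Conj and] [NP [Det no] [N sentence]]] [VP [V barked]]]]]]
The words 'that reviewer and no sentence' are exhaustively dominated by a single NP node (built by NP → NP Conj NP), so they form a constituent.

Yes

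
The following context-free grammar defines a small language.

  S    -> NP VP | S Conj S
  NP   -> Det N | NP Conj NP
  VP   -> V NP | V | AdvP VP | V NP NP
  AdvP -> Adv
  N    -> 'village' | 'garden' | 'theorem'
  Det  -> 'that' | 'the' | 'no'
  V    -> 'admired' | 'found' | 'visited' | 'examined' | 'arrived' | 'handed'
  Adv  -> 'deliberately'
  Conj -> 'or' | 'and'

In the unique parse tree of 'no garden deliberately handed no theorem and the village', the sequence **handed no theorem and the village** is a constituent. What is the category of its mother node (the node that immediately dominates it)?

VP

[S [NP [Det no] [N garden]] [VP [AdvP [Adv deliberately]] [VP [V handed] [NP [NP [Det no] [N theorem]] [Conj and] [NP [Det the] [N village]]]]]]
The span 'handed no theorem and the village' is the VP node built by VP → V NP.
Its mother is the VP built by VP → AdvP VP.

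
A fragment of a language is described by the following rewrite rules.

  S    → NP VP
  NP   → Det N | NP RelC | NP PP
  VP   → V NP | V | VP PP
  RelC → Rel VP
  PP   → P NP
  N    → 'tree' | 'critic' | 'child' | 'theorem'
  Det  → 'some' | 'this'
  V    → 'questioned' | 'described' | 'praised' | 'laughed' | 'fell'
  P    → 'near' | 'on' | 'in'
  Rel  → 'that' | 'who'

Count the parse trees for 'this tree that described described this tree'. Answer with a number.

[S [NP [NP [Det this] [N tree]] [RelC [Rel that] [VP [V described]]]] [VP [V described] [NP [Det this] [N tree]]]]
No rule offers an alternative attachment or grouping for any span, so this is the only derivation.

1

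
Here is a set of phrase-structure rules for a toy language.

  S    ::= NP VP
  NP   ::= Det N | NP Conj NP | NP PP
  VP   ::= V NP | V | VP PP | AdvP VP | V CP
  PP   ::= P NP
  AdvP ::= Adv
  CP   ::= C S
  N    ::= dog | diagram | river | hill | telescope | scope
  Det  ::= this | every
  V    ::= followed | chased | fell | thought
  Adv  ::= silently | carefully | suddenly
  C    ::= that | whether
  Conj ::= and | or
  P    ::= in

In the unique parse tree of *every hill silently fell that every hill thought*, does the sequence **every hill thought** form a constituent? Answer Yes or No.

[S [NP [Det every] [N hill]] [VP [AdvP [Adv silently]] [VP [V fell] [CP [C that] [S [NP [Det every] [N hill]] [VP [V thought]]]]]]]
The words 'every hill thought' are exhaustively dominated by a single S node (built by S → NP VP), so they form a constituent.

Yes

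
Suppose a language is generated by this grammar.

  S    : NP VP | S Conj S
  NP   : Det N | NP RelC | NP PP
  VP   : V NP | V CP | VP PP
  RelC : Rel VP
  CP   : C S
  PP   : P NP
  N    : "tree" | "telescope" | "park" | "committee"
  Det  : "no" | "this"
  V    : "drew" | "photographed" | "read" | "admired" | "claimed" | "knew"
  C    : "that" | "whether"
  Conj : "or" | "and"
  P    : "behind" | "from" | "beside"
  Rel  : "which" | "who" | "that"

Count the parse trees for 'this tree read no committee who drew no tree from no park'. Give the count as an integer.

4

Two of the 4 distinct bracketings:
[S [NP [Det this] [N tree]] [VP [V read] [NP [NP [Det no] [N committee]] [RelC [Rel who] [VP [V drew] [NP [NP [Det no] [N tree]] [PP [P from] [NP [Det no] [N park]]]]]]]]]
[S [NP [Det this] [N tree]] [VP [V read] [NP [NP [Det no] [N committee]] [RelC [Rel who] [VP [VP [V drew] [NP [Det no] [N tree]]] [PP [P from] [NP [Det no] [N park]]]]]]]]
The difference turns on whether NP → NP PP is used at the relevant span, versus an alternative expansion of NP.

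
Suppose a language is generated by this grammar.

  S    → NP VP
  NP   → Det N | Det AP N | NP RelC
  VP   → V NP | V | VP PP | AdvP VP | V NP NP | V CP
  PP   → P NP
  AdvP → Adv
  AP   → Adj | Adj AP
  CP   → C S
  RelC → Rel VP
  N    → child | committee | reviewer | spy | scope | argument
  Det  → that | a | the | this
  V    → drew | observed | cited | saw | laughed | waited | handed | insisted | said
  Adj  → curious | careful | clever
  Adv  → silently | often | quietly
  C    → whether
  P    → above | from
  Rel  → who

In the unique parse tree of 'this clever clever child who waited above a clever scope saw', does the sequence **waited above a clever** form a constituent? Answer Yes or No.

No

[S [NP [NP [Det this] [AP [Adj clever] [AP [Adj clever]]] [N child]] [RelC [Rel who] [VP [VP [V waited]] [PP [P above] [NP [Det a] [AP [Adj clever]] [N scope]]]]]] [VP [V saw]]]
The smallest constituent containing 'waited above a clever' is the VP spanning 'waited above a clever scope'; no single node in the tree dominates exactly the given words.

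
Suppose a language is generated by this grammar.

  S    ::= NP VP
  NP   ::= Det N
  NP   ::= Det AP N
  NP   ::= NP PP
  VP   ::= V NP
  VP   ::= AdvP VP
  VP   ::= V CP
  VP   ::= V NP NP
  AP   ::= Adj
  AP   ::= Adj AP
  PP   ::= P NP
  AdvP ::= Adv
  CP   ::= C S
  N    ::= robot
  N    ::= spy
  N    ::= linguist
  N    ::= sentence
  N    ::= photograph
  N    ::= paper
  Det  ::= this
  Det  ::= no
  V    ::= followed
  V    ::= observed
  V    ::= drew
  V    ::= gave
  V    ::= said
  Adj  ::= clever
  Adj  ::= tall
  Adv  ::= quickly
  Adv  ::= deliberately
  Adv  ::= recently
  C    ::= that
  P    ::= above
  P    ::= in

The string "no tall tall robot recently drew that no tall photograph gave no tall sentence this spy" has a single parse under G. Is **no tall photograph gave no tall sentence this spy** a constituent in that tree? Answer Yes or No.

[S [NP [Det no] [AP [Adj tall] [AP [Adj tall]]] [N robot]] [VP [AdvP [Adv recently]] [VP [V drew] [CP [C that] [S [NP [Det no] [AP [Adj tall]] [N photograph]] [VP [V gave] [NP [Det no] [AP [Adj tall]] [N sentence]] [NP [Det this] [N spy]]]]]]]]
The words 'no tall photograph gave no tall sentence this spy' are exhaustively dominated by a single S node (built by S → NP VP), so they form a constituent.

Yes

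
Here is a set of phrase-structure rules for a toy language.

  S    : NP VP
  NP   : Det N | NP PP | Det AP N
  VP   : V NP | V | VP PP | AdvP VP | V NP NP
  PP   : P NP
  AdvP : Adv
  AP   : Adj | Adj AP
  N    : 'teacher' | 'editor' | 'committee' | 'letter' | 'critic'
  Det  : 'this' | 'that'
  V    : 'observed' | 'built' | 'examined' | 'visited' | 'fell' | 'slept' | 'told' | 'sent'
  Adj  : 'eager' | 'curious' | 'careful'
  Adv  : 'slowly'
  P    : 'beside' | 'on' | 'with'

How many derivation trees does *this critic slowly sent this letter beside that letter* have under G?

3

Two of the 3 distinct bracketings:
[S [NP [Det this] [N critic]] [VP [VP [AdvP [Adv slowly]] [VP [V sent] [NP [Det this] [N letter]]]] [PP [P beside] [NP [Det that] [N letter]]]]]
[S [NP [Det this] [N critic]] [VP [AdvP [Adv slowly]] [VP [V sent] [NP [NP [Det this] [N letter]] [PP [P beside] [NP [Det that] [N letter]]]]]]]
The difference turns on whether NP → NP PP is used at the relevant span, versus an alternative expansion of NP.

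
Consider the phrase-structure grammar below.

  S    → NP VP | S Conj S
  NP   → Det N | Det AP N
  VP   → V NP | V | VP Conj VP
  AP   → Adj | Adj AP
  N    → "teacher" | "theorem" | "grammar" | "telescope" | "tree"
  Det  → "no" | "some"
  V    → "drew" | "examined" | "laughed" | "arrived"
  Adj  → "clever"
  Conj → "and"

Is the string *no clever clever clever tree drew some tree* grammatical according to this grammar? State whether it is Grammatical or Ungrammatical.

[S [NP [Det no] [AP [Adj clever] [AP [Adj clever] [AP [Adj clever]]]] [N tree]] [VP [V drew] [NP [Det some] [N tree]]]]
Every word is introduced by a lexical rule and the phrasal rules combine the resulting categories into a single S.

Grammatical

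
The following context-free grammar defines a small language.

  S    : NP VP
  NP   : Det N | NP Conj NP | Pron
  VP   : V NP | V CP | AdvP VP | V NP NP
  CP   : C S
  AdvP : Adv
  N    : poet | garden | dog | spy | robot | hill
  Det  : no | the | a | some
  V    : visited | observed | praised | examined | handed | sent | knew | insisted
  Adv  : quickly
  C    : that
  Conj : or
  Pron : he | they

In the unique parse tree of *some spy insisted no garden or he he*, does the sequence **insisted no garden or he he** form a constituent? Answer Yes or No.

Yes

[S [NP [Det some] [N spy]] [VP [V insisted] [NP [NP [Det no] [N garden]] [Conj or] [NP [Pron he]]] [NP [Pron he]]]]
The words 'insisted no garden or he he' are exhaustively dominated by a single VP node (built by VP → V NP NP), so they form a constituent.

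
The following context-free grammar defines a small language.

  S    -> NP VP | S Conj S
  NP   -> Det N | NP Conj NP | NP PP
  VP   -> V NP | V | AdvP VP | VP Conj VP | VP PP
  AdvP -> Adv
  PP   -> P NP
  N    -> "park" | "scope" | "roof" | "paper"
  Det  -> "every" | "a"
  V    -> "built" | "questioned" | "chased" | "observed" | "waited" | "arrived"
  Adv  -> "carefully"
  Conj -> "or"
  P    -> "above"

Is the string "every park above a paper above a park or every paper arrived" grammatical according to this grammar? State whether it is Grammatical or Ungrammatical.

Grammatical

S
  NP
    NP
      NP
        Det: every
        N: park
      PP
        P: above
        NP
          NP
            Det: a
            N: paper
          PP
            P: above
            NP
              Det: a
              N: park
    Conj: or
    NP
      Det: every
      N: paper
  VP
    V: arrived
Every word is introduced by a lexical rule and the phrasal rules combine the resulting categories into a single S.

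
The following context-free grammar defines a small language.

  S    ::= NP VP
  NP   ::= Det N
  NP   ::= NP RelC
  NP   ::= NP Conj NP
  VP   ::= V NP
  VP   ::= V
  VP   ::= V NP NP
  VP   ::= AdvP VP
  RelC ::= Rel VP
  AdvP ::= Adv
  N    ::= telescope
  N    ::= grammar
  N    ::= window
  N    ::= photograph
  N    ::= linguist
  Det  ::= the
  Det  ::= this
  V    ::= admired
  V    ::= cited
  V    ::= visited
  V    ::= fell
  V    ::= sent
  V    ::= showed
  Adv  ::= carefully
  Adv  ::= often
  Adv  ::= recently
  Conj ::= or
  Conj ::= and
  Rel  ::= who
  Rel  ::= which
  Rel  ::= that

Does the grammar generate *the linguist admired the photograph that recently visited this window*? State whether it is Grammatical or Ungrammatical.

S
  NP
    Det: the
    N: linguist
  VP
    V: admired
    NP
      NP
        Det: the
        N: photograph
      RelC
        Rel: that
        VP
          AdvP
            Adv: recently
          VP
            V: visited
            NP
              Det: this
              N: window
Each bracket corresponds to one application of a listed rule, so the string is derivable from S.

Grammatical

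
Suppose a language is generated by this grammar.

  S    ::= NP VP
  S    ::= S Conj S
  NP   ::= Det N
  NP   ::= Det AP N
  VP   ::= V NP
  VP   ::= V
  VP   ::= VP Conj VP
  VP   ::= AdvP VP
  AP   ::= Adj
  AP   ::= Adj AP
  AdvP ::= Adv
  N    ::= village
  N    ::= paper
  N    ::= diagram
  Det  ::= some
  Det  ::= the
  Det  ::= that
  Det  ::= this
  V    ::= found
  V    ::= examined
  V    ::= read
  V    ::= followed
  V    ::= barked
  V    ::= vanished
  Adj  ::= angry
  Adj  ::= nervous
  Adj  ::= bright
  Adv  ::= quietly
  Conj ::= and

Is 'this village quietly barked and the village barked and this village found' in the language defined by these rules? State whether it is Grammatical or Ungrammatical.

S
  S
    NP
      Det: this
      N: village
    VP
      AdvP
        Adv: quietly
      VP
        V: barked
  Conj: and
  S
    S
      NP
        Det: the
        N: village
      VP
        V: barked
    Conj: and
    S
      NP
        Det: this
        N: village
      VP
        V: found
Each bracket corresponds to one application of a listed rule, so the string is derivable from S.

Grammatical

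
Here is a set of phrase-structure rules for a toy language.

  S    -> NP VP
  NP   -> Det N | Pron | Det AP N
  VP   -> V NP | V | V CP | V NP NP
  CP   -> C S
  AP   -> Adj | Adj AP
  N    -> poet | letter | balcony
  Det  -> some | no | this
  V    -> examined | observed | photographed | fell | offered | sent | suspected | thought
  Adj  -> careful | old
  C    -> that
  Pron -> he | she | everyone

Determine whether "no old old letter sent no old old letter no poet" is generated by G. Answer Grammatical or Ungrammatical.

Grammatical

[S [NP [Det no] [AP [Adj old] [AP [Adj old]]] [N letter]] [VP [V sent] [NP [Det no] [AP [Adj old] [AP [Adj old]]] [N letter]] [NP [Det no] [N poet]]]]
The bracketing above is licensed at every node by one of the given productions, with S at the root.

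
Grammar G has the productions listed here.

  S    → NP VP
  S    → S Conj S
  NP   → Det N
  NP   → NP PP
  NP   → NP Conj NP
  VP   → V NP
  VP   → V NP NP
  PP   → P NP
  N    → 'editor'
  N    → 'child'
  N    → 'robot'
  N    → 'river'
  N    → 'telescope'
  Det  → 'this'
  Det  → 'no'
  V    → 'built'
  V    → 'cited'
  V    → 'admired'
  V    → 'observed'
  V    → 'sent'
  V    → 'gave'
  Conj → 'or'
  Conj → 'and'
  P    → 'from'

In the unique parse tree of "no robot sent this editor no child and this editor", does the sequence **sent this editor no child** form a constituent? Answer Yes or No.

[S [NP [Det no] [N robot]] [VP [V sent] [NP [Det this] [N editor]] [NP [NP [Det no] [N child]] [Conj and] [NP [Det this] [N editor]]]]]
The smallest constituent containing 'sent this editor no child' is the VP spanning 'sent this editor no child and this editor'; no single node in the tree dominates exactly the given words.

No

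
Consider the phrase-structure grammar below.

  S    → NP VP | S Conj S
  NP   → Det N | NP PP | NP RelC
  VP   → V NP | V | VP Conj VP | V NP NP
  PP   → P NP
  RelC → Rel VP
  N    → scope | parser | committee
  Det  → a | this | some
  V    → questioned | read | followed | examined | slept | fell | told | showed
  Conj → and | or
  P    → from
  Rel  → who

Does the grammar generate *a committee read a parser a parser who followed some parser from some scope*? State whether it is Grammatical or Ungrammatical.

[S [NP [Det a] [N committee]] [VP [V read] [NP [Det a] [N parser]] [NP [NP [NP [Det a] [N parser]] [RelC [Rel who] [VP [V followed] [NP [Det some] [N parser]]]]] [PP [P from] [NP [Det some] [N scope]]]]]]
Each bracket corresponds to one application of a listed rule, so the string is derivable from S.

Grammatical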